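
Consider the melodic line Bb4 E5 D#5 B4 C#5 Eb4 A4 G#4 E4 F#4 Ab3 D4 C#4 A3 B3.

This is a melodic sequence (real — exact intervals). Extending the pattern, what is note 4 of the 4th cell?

The unit is 5 notes. Position-4 pitches of the 3 shown cells: B4, E4, A3.
Each moves down a 5th; the next is D3.

D3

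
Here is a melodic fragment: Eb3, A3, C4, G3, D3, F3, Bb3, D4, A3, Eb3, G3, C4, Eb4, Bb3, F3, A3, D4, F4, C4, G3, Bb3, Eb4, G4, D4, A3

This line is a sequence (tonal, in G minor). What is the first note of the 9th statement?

The 5-note cells begin on Eb3, F3, G3, A3, Bb3 — each up a 2nd from the last.
Continuing: C4 → D4 → Eb4 → F4. Statement 9 starts on F4.

F4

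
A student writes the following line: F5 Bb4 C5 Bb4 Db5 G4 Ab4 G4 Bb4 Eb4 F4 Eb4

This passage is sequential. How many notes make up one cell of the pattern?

Try groups of 4 (3 cells in 12 notes):
F5 Bb4 C5 Bb4 | Db5 G4 Ab4 G4 | Bb4 Eb4 F4 Eb4
Each cell is the previous one down a 3rd — so the unit is 4 notes.

4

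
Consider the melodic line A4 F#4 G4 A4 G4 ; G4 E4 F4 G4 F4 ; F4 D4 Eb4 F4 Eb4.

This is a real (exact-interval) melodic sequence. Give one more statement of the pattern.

Taking 5-note groups, the heads are A4, G4, F4: the pattern moves down a 2nd.
So cell 4 is Eb4 C4 Db4 Eb4 Db4.

Eb4 C4 Db4 Eb4 Db4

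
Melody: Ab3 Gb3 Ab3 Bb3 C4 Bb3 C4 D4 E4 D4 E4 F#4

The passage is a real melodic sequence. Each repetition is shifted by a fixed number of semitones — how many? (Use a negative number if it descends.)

4

With a 4-note motive the entries are Ab3, C4, E4, each up a 3rd from the previous.
Counting half-steps from Ab3 to C4: 4.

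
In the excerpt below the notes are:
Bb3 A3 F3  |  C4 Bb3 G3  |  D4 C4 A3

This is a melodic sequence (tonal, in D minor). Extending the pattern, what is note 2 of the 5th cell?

E4

With 3-note cells, note 2 of each statement runs A3, Bb3, C4.
Carrying that up a 2nd forward: D4 → E4.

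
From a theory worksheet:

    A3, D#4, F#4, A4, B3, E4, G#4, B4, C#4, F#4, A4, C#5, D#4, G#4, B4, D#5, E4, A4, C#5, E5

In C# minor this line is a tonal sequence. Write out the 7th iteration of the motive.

G#4 C#5 E5 G#5

Taking 4-note groups, the heads are A3, B3, C#4, D#4, E4: the pattern moves up a 2nd.
Extending up a 2nd: F#4 → G#4.
So cell 7 is G#4 C#5 E5 G#5.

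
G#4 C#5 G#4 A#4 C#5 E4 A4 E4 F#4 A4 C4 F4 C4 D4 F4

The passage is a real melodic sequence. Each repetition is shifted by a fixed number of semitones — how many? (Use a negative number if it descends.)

Unit = 5 notes; the statements start on G#4, E4, C4, moving down a 3rd each time.
Counting half-steps from G#4 to E4: -4.

-4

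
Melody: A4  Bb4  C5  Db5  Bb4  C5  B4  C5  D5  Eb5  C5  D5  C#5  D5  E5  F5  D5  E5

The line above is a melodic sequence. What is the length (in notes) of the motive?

6

18 notes total. Splitting into 3 groups of 6:
A4 Bb4 C5 Db5 Bb4 C5 | B4 C5 D5 Eb5 C5 D5 | C#5 D5 E5 F5 D5 E5
Every group is a transposition up a 2nd of the one before; no shorter unit works.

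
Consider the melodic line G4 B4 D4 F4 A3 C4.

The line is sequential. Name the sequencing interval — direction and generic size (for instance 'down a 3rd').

With a 2-note motive the entries are G4, D4, A3, each down a 4th from the previous.
G4 to D4 is down a 4th.

down a 4th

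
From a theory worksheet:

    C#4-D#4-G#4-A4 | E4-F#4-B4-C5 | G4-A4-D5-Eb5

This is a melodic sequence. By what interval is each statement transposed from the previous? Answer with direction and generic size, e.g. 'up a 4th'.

The 4-note cells begin on C#4, E4, G4 — each up a 3rd from the last.
C#4 to E4 is up a 3rd.

up a 3rd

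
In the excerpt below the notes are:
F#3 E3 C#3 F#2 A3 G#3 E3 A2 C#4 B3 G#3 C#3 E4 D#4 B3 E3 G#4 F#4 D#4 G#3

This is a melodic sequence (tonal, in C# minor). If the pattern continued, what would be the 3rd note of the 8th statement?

C#5

The unit is 4 notes. Position-3 pitches of the 5 shown cells: C#3, E3, G#3, B3, D#4.
Each moves up a 3rd. Continuing: F#4 → A4 → C#5.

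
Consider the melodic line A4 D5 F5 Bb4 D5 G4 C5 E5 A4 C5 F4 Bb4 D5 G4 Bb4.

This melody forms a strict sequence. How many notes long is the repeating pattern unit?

5

15 notes total. Splitting into 3 groups of 5:
A4 D5 F5 Bb4 D5 | G4 C5 E5 A4 C5 | F4 Bb4 D5 G4 Bb4
Every group is a transposition down a 2nd of the one before; no shorter unit works.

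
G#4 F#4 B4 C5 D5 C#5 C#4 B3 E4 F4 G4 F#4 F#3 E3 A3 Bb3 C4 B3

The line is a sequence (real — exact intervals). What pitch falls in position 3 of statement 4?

D3

With 6-note cells, note 3 of each statement runs B4, E4, A3.
From A3, down a 5th gives D3.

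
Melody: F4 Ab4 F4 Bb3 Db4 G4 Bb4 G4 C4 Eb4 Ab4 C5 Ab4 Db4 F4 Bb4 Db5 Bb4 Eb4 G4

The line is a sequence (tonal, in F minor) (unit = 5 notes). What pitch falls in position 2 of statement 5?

Eb5

Grouping in 5s, the 2nd note of each cell is Ab4, Bb4, C5, Db5.
One more up a 2nd gives Eb5.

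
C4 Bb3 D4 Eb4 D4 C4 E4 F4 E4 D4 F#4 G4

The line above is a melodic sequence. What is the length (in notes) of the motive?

4

There are 12 notes; a 4-note unit gives 3 cells:
C4 Bb3 D4 Eb4 | D4 C4 E4 F4 | E4 D4 F#4 G4
Each cell is the previous one up a 2nd — so the unit is 4 notes.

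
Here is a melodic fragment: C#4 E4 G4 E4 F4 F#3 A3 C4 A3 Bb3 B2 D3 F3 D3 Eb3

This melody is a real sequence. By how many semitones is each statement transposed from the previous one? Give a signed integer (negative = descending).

With a 5-note motive the entries are C#4, F#3, B2, each down a 5th from the previous.
Counting half-steps from C#4 to F#3: -7.

-7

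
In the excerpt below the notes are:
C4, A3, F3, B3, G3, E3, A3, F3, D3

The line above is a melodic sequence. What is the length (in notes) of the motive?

There are 9 notes; a 3-note unit gives 3 cells:
C4 A3 F3 | B3 G3 E3 | A3 F3 D3
That's a consistent down a 2nd shift per cell, and no other grouping gives one.

3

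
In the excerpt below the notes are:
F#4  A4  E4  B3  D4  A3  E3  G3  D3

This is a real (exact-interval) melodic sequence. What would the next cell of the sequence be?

A2 C3 G2

With a 3-note motive the entries are F#4, B3, E3, each down a 5th from the previous.
So cell 4 is A2 C3 G2.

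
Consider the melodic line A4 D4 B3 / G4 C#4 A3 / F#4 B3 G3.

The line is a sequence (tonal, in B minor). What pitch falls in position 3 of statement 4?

The unit is 3 notes. Position-3 pitches of the 3 shown cells: B3, A3, G3.
From G3, down a 2nd gives F#3.

F#3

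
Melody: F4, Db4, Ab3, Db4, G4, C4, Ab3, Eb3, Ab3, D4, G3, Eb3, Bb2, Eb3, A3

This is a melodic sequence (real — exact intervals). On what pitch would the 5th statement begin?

Unit = 5 notes; the statements start on F4, C4, G3, moving down a 4th each time.
Extending the heads down a 4th: D3 → A2.

A2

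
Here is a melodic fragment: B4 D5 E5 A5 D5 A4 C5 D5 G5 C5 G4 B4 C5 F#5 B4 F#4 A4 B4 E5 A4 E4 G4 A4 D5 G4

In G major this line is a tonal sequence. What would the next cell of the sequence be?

The 5-note cells begin on B4, A4, G4, F#4, E4 — each down a 2nd from the last.
So cell 6 is D4 F#4 G4 C5 F#4.

D4 F#4 G4 C5 F#4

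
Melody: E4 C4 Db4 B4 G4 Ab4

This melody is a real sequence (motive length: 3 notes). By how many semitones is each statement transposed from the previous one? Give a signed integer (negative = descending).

7

With a 3-note motive the entries are E4, B4, each up a 5th from the previous.
Counting half-steps from E4 to B4: 7.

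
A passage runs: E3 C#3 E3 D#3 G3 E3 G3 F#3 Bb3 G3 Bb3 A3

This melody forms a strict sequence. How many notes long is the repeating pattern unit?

12 notes total. Splitting into 3 groups of 4:
E3 C#3 E3 D#3 | G3 E3 G3 F#3 | Bb3 G3 Bb3 A3
Every group is a transposition up a 3rd of the one before; no shorter unit works.

4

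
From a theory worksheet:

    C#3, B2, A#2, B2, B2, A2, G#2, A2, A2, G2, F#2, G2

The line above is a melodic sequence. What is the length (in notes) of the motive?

4

There are 12 notes; a 4-note unit gives 3 cells:
C#3 B2 A#2 B2 | B2 A2 G#2 A2 | A2 G2 F#2 G2
Every group is a transposition down a 2nd of the one before; no shorter unit works.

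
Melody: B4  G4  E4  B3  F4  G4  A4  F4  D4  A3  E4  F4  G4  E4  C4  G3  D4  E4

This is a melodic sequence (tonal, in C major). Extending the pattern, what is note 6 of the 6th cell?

B3

The unit is 6 notes. Position-6 pitches of the 3 shown cells: G4, F4, E4.
Extending down a 2nd: D4 → C4 → B3.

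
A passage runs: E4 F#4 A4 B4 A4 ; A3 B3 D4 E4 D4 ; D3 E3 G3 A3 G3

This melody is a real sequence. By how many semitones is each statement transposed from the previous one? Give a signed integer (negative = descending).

-7

The 5-note cells begin on E4, A3, D3 — each down a 5th from the last.
Counting half-steps from E4 to A3: -7.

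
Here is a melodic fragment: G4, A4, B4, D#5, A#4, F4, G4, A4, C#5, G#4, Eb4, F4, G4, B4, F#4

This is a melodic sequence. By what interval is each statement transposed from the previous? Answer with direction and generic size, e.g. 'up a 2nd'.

down a 2nd

Unit = 5 notes; the statements start on G4, F4, Eb4, moving down a 2nd each time.
G4 to F4 is down a 2nd.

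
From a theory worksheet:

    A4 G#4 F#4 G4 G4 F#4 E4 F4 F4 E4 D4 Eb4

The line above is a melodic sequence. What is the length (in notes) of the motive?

12 notes total. Splitting into 3 groups of 4:
A4 G#4 F#4 G4 | G4 F#4 E4 F4 | F4 E4 D4 Eb4
Every group is a transposition down a 2nd of the one before; no shorter unit works.

4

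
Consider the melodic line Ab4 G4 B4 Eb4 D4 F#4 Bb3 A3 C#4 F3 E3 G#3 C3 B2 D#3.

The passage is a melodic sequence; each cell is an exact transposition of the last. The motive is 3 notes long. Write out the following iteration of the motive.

The 3-note cells begin on Ab4, Eb4, Bb3, F3, C3 — each down a 4th from the last.
Statement 6 starts on G2 and keeps the same exact contour: G2 F#2 A#2.

G2 F#2 A#2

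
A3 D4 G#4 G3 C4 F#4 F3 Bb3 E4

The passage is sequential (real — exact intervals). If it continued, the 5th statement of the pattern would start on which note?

Unit = 3 notes; the statements start on A3, G3, F3, moving down a 2nd each time.
Continuing: Eb3 → Db3. Statement 5 starts on Db3.

Db3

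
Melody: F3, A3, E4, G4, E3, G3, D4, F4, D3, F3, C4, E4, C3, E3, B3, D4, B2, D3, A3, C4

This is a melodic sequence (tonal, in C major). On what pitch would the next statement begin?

A2

Taking 4-note groups, the heads are F3, E3, D3, C3, B2: the pattern moves down a 2nd.
The next head, down a 2nd from B2, is A2.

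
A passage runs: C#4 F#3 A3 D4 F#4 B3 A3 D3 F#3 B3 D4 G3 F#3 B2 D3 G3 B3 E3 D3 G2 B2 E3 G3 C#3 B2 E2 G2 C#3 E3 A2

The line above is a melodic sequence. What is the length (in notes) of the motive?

6

Try groups of 6 (5 cells in 30 notes):
C#4 F#3 A3 D4 F#4 B3 | A3 D3 F#3 B3 D4 G3 | F#3 B2 D3 G3 B3 E3 | D3 G2 B2 E3 G3 C#3 | B2 E2 G2 C#3 E3 A2
Each cell is the previous one down a 3rd — so the unit is 6 notes.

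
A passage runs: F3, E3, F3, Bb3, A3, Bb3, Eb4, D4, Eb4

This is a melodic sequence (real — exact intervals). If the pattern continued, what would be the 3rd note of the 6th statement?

Grouping in 3s, the 3rd note of each cell is F3, Bb3, Eb4.
Carrying that up a 4th forward: Ab4 → Db5 → Gb5.

Gb5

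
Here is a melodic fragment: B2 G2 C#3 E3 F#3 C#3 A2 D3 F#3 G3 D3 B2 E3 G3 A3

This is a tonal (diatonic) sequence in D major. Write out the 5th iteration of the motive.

The 5-note cells begin on B2, C#3, D3 — each up a 2nd from the last.
Carrying on: E3 → F#3.
From F#3 the diatonic shape gives F#3 D3 G3 B3 C#4.

F#3 D3 G3 B3 C#4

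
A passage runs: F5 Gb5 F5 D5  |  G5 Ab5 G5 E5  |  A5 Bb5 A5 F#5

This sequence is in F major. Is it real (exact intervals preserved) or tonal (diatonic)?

real

Each cell has the same semitone pattern (1, -1, -3) — intervals are preserved exactly.
And Gb5 lies outside F major, so the sequence is real rather than tonal.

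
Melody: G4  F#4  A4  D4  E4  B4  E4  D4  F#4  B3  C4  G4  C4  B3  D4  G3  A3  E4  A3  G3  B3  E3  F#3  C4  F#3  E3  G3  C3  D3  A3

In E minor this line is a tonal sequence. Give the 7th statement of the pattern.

With a 6-note motive the entries are G4, E4, C4, A3, F#3, each down a 3rd from the previous.
Carrying on: D3 → B2.
From B2 the diatonic shape gives B2 A2 C3 F#2 G2 D3.

B2 A2 C3 F#2 G2 D3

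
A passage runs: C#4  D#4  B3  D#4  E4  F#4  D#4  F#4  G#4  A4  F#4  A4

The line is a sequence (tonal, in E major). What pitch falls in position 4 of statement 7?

Grouping in 4s, the 4th note of each cell is D#4, F#4, A4.
Extending up a 3rd: C#5 → E5 → G#5 → B5.

B5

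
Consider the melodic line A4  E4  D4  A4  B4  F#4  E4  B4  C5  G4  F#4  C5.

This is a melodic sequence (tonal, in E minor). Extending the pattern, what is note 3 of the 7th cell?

C5

The unit is 4 notes. Position-3 pitches of the 3 shown cells: D4, E4, F#4.
Extending up a 2nd: G4 → A4 → B4 → C5.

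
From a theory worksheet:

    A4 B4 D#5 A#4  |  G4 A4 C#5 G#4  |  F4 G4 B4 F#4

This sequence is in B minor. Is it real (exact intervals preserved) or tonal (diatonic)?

real

Each cell has the same semitone pattern (2, 4, -5) — intervals are preserved exactly.
And D#5 lies outside B minor, so the sequence is real rather than tonal.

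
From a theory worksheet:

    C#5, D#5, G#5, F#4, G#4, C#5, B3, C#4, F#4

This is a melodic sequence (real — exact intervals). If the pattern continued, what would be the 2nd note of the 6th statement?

E2

With 3-note cells, note 2 of each statement runs D#5, G#4, C#4.
Each moves down a 5th. Continuing: F#3 → B2 → E2.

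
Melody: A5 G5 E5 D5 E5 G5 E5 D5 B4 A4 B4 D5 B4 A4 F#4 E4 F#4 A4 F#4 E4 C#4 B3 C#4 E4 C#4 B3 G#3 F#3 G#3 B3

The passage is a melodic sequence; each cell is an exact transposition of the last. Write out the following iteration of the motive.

G#3 F#3 D#3 C#3 D#3 F#3

The 6-note cells begin on A5, E5, B4, F#4, C#4 — each down a 4th from the last.
Statement 6 starts on G#3 and keeps the same exact contour: G#3 F#3 D#3 C#3 D#3 F#3.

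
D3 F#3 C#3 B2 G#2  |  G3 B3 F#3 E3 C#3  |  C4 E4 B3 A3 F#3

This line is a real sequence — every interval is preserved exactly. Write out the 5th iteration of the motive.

The 5-note cells begin on D3, G3, C4 — each up a 4th from the last.
Carrying on: F4 → Bb4.
So cell 5 is Bb4 D5 A4 G4 E4.

Bb4 D5 A4 G4 E4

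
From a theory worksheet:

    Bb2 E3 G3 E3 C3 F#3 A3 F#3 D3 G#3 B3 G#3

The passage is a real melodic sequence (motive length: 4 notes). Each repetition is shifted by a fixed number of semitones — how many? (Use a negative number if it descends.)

The 4-note cells begin on Bb2, C3, D3 — each up a 2nd from the last.
Counting half-steps from Bb2 to C3: 2.

2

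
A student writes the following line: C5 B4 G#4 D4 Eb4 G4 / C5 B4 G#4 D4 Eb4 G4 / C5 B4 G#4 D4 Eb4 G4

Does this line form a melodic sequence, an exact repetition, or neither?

Each 6-note cell is identical (C5 B4 G#4 D4 Eb4 G4), restated at the same pitch.

repetition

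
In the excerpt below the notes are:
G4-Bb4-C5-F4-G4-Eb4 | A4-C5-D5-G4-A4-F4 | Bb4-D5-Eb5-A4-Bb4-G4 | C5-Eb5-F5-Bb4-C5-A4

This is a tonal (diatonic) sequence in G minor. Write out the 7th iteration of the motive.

F5 A5 Bb5 Eb5 F5 D5

With a 6-note motive the entries are G4, A4, Bb4, C5, each up a 2nd from the previous.
Carrying on: D5 → Eb5 → F5.
Statement 7 starts on F5 and keeps the same diatonic contour: F5 A5 Bb5 Eb5 F5 D5.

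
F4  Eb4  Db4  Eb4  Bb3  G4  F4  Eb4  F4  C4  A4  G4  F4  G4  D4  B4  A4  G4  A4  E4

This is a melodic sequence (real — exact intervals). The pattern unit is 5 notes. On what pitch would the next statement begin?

Unit = 5 notes; the statements start on F4, G4, A4, B4, moving up a 2nd each time.
One more step up a 2nd gives C#5.

C#5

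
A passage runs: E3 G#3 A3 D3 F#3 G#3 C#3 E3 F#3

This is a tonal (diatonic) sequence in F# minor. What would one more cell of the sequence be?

Taking 3-note groups, the heads are E3, D3, C#3: the pattern moves down a 2nd.
So cell 4 is B2 D3 E3.

B2 D3 E3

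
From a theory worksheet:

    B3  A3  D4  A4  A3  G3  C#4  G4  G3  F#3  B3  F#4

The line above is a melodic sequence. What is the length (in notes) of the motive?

4

12 notes total. Splitting into 3 groups of 4:
B3 A3 D4 A4 | A3 G3 C#4 G4 | G3 F#3 B3 F#4
That's a consistent down a 2nd shift per cell, and no other grouping gives one.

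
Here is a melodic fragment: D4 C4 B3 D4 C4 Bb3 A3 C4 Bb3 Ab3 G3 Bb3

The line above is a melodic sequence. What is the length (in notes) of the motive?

4

Try groups of 4 (3 cells in 12 notes):
D4 C4 B3 D4 | C4 Bb3 A3 C4 | Bb3 Ab3 G3 Bb3
Every group is a transposition down a 2nd of the one before; no shorter unit works.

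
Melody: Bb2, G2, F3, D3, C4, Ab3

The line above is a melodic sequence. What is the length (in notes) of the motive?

2

There are 6 notes; a 2-note unit gives 3 cells:
Bb2 G2 | F3 D3 | C4 Ab3
Each cell is the previous one up a 5th — so the unit is 2 notes.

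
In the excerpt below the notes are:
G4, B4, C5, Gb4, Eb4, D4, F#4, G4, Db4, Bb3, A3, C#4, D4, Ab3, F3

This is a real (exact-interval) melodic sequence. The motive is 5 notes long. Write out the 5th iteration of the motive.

B2 D#3 E3 Bb2 G2

Unit = 5 notes; the statements start on G4, D4, A3, moving down a 4th each time.
Continuing the starts: E3 → B2.
Statement 5 starts on B2 and keeps the same exact contour: B2 D#3 E3 Bb2 G2.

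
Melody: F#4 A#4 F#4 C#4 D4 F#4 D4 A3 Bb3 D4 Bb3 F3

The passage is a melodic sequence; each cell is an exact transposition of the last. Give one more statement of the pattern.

Taking 4-note groups, the heads are F#4, D4, Bb3: the pattern moves down a 3rd.
So cell 4 is Gb3 Bb3 Gb3 Db3.

Gb3 Bb3 Gb3 Db3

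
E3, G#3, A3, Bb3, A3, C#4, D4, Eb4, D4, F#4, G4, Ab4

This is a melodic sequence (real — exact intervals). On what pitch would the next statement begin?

Taking 4-note groups, the heads are E3, A3, D4: the pattern moves up a 4th.
The next head, up a 4th from D4, is G4.

G4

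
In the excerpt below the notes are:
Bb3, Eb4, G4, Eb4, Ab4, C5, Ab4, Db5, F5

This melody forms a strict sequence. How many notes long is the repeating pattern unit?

3

9 notes total. Splitting into 3 groups of 3:
Bb3 Eb4 G4 | Eb4 Ab4 C5 | Ab4 Db5 F5
Each cell is the previous one up a 4th — so the unit is 3 notes.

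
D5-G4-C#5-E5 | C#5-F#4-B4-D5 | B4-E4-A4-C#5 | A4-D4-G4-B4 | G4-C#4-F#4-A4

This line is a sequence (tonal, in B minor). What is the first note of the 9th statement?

With a 4-note motive the entries are D5, C#5, B4, A4, G4, each down a 2nd from the previous.
Extending the heads down a 2nd: F#4 → E4 → D4 → C#4.

C#4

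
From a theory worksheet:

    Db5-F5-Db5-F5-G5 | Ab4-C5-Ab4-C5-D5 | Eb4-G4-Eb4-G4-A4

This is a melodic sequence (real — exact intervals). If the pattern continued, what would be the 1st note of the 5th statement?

The unit is 5 notes. Position-1 pitches of the 3 shown cells: Db5, Ab4, Eb4.
Extending down a 4th: Bb3 → F3.

F3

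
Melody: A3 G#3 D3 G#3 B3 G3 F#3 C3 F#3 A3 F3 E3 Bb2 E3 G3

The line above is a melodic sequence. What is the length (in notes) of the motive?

5

Try groups of 5 (3 cells in 15 notes):
A3 G#3 D3 G#3 B3 | G3 F#3 C3 F#3 A3 | F3 E3 Bb2 E3 G3
Each cell is the previous one down a 2nd — so the unit is 5 notes.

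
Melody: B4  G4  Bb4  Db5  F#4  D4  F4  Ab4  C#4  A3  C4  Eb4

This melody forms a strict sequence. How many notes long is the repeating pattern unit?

4

12 notes total. Splitting into 3 groups of 4:
B4 G4 Bb4 Db5 | F#4 D4 F4 Ab4 | C#4 A3 C4 Eb4
Each cell is the previous one down a 4th — so the unit is 4 notes.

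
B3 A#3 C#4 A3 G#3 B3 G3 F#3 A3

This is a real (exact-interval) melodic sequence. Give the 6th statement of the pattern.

Db3 C3 Eb3

With a 3-note motive the entries are B3, A3, G3, each down a 2nd from the previous.
Continuing the starts: F3 → Eb3 → Db3.
So cell 6 is Db3 C3 Eb3.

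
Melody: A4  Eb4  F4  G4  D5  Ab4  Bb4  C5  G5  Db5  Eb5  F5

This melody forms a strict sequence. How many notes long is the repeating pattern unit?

4

There are 12 notes; a 4-note unit gives 3 cells:
A4 Eb4 F4 G4 | D5 Ab4 Bb4 C5 | G5 Db5 Eb5 F5
Every group is a transposition up a 4th of the one before; no shorter unit works.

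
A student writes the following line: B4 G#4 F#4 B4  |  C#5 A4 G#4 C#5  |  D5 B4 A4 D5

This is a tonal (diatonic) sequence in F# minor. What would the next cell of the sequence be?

E5 C#5 B4 E5

Unit = 4 notes; the statements start on B4, C#5, D5, moving up a 2nd each time.
So cell 4 is E5 C#5 B4 E5.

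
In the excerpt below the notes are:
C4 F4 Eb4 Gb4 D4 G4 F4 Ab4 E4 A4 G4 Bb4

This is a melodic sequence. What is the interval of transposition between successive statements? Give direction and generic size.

Taking 4-note groups, the heads are C4, D4, E4: the pattern moves up a 2nd.
From C4 to D4: up a 2nd.

up a 2nd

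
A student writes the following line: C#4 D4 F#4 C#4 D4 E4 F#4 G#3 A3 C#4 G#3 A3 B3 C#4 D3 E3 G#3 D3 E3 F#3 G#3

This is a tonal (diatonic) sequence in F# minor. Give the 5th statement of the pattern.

Unit = 7 notes; the statements start on C#4, G#3, D3, moving down a 4th each time.
Carrying on: A2 → E2.
Statement 5 starts on E2 and keeps the same diatonic contour: E2 F#2 A2 E2 F#2 G#2 A2.

E2 F#2 A2 E2 F#2 G#2 A2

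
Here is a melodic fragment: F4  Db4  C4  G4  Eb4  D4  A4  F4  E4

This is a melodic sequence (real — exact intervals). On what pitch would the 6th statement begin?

Taking 3-note groups, the heads are F4, G4, A4: the pattern moves up a 2nd.
Continuing: B4 → C#5 → D#5. Statement 6 starts on D#5.

D#5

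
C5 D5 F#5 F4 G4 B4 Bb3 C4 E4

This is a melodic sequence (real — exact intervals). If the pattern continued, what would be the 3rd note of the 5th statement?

D3

With 3-note cells, note 3 of each statement runs F#5, B4, E4.
Carrying that down a 5th forward: A3 → D3.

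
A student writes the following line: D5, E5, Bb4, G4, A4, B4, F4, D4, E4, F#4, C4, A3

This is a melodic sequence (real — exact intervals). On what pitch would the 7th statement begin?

G#2

Unit = 4 notes; the statements start on D5, A4, E4, moving down a 4th each time.
Extending the heads down a 4th: B3 → F#3 → C#3 → G#2.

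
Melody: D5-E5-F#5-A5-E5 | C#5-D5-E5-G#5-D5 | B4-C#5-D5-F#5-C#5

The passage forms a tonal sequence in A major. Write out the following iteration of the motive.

The 5-note cells begin on D5, C#5, B4 — each down a 2nd from the last.
So cell 4 is A4 B4 C#5 E5 B4.

A4 B4 C#5 E5 B4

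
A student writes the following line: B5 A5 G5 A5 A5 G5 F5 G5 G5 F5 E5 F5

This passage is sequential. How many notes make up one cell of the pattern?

4

There are 12 notes; a 4-note unit gives 3 cells:
B5 A5 G5 A5 | A5 G5 F5 G5 | G5 F5 E5 F5
Every group is a transposition down a 2nd of the one before; no shorter unit works.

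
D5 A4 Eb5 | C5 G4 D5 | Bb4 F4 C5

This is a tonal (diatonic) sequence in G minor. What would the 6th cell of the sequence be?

F4 C4 G4

The 3-note cells begin on D5, C5, Bb4 — each down a 2nd from the last.
Continuing the starts: A4 → G4 → F4.
Statement 6 starts on F4 and keeps the same diatonic contour: F4 C4 G4.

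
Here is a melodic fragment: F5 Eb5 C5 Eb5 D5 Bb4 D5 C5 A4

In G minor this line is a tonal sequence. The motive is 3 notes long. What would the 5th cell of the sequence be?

Taking 3-note groups, the heads are F5, Eb5, D5: the pattern moves down a 2nd.
Continuing the starts: C5 → Bb4.
Statement 5 starts on Bb4 and keeps the same diatonic contour: Bb4 A4 F4.

Bb4 A4 F4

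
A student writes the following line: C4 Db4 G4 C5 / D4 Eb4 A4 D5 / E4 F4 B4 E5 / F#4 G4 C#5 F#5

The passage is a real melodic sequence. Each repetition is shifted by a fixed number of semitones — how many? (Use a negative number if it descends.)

With a 4-note motive the entries are C4, D4, E4, F#4, each up a 2nd from the previous.
Counting half-steps from C4 to D4: 2.

2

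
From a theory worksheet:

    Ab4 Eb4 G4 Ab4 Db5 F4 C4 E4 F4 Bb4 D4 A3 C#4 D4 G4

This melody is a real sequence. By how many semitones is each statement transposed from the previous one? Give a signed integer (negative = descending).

With a 5-note motive the entries are Ab4, F4, D4, each down a 3rd from the previous.
Ab4→F4 is 65 − 68 = -3 semitones.

-3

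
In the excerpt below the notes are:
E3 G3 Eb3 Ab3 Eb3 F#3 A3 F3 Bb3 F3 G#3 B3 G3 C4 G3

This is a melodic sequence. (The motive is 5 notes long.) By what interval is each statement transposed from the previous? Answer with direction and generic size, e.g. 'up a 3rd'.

up a 2nd

The 5-note cells begin on E3, F#3, G#3 — each up a 2nd from the last.
E3 to F#3 is up a 2nd.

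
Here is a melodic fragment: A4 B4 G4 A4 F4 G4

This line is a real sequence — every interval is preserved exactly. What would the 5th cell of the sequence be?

Db4 Eb4

Unit = 2 notes; the statements start on A4, G4, F4, moving down a 2nd each time.
Carrying on: Eb4 → Db4.
From Db4 the exact shape gives Db4 Eb4.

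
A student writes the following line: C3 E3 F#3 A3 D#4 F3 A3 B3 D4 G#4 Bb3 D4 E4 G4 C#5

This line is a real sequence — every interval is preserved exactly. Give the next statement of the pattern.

Unit = 5 notes; the statements start on C3, F3, Bb3, moving up a 4th each time.
Statement 4 starts on Eb4 and keeps the same exact contour: Eb4 G4 A4 C5 F#5.

Eb4 G4 A4 C5 F#5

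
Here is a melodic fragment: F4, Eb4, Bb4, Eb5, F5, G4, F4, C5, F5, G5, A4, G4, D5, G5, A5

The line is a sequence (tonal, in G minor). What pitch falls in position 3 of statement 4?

Eb5

With 5-note cells, note 3 of each statement runs Bb4, C5, D5.
Each moves up a 2nd; the next is Eb5.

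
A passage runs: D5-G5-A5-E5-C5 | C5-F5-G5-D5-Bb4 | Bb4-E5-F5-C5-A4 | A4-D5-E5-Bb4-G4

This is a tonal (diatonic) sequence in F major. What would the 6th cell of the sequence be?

F4 Bb4 C5 G4 E4

Taking 5-note groups, the heads are D5, C5, Bb4, A4: the pattern moves down a 2nd.
Carrying on: G4 → F4.
Statement 6 starts on F4 and keeps the same diatonic contour: F4 Bb4 C5 G4 E4.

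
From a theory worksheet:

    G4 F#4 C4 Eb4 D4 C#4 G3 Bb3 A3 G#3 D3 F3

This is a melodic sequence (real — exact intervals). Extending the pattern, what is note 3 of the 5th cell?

E2

With 4-note cells, note 3 of each statement runs C4, G3, D3.
Carrying that down a 4th forward: A2 → E2.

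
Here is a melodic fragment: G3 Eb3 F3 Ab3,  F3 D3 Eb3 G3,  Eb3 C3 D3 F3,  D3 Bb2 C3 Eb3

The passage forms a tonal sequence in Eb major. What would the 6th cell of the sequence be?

Bb2 G2 Ab2 C3

Taking 4-note groups, the heads are G3, F3, Eb3, D3: the pattern moves down a 2nd.
Extending down a 2nd: C3 → Bb2.
Statement 6 starts on Bb2 and keeps the same diatonic contour: Bb2 G2 Ab2 C3.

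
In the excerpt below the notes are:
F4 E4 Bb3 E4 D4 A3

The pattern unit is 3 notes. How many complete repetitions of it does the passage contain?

2

6 notes in groups of 3 gives 6/3 = 2 statements.
Starts: F4, E4 — each down a 2nd.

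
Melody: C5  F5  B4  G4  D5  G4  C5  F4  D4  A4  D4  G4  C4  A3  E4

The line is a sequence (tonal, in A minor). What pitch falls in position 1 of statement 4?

A3

The unit is 5 notes. Position-1 pitches of the 3 shown cells: C5, G4, D4.
One more down a 4th gives A3.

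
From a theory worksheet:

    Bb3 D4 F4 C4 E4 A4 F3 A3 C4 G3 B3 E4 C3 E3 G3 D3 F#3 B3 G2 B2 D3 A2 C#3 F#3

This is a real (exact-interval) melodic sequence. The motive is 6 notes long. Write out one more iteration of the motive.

Taking 6-note groups, the heads are Bb3, F3, C3, G2: the pattern moves down a 4th.
So cell 5 is D2 F#2 A2 E2 G#2 C#3.

D2 F#2 A2 E2 G#2 C#3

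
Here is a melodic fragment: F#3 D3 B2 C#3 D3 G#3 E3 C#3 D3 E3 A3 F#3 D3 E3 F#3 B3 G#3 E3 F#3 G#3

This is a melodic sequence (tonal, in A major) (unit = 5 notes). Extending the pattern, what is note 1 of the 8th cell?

Grouping in 5s, the 1st note of each cell is F#3, G#3, A3, B3.
Each moves up a 2nd. Continuing: C#4 → D4 → E4 → F#4.

F#4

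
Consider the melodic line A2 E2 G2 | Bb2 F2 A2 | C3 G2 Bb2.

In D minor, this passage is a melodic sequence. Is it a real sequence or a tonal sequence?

tonal

Every note is diatonic to D minor.
Cell 1 has +3 semitones from note 2 to 3, but cell 2 has +4 — the interval quality changes while the contour stays the same, which is the hallmark of a tonal sequence.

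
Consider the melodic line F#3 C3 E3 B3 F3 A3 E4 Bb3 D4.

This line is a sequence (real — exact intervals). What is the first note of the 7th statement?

C6

The 3-note cells begin on F#3, B3, E4 — each up a 4th from the last.
Continuing: A4 → D5 → G5 → C6. Statement 7 starts on C6.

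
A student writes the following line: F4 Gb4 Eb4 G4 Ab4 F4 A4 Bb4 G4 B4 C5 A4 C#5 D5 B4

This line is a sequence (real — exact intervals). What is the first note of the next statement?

Unit = 3 notes; the statements start on F4, G4, A4, B4, C#5, moving up a 2nd each time.
One more step up a 2nd gives D#5.

D#5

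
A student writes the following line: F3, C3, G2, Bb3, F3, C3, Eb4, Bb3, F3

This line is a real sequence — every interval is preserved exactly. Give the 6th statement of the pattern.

Gb5 Db5 Ab4

With a 3-note motive the entries are F3, Bb3, Eb4, each up a 4th from the previous.
Carrying on: Ab4 → Db5 → Gb5.
Statement 6 starts on Gb5 and keeps the same exact contour: Gb5 Db5 Ab4.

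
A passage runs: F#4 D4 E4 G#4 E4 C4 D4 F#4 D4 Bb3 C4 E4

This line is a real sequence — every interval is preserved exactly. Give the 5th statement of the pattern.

Unit = 4 notes; the statements start on F#4, E4, D4, moving down a 2nd each time.
Continuing the starts: C4 → Bb3.
Statement 5 starts on Bb3 and keeps the same exact contour: Bb3 Gb3 Ab3 C4.

Bb3 Gb3 Ab3 C4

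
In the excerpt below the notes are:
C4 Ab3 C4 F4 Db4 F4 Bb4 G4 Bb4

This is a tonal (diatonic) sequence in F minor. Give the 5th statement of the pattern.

Ab5 F5 Ab5

The 3-note cells begin on C4, F4, Bb4 — each up a 4th from the last.
Continuing the starts: Eb5 → Ab5.
So cell 5 is Ab5 F5 Ab5.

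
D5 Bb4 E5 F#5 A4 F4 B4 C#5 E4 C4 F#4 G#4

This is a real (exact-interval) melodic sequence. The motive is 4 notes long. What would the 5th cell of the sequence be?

With a 4-note motive the entries are D5, A4, E4, each down a 4th from the previous.
Carrying on: B3 → F#3.
From F#3 the exact shape gives F#3 D3 G#3 A#3.

F#3 D3 G#3 A#3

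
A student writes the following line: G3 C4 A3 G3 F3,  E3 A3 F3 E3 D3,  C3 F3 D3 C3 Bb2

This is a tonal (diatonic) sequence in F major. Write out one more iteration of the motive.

A2 D3 Bb2 A2 G2

Taking 5-note groups, the heads are G3, E3, C3: the pattern moves down a 3rd.
So cell 4 is A2 D3 Bb2 A2 G2.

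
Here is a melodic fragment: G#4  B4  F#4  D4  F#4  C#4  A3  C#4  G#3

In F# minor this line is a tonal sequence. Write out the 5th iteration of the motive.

Unit = 3 notes; the statements start on G#4, D4, A3, moving down a 4th each time.
Continuing the starts: E3 → B2.
From B2 the diatonic shape gives B2 D3 A2.

B2 D3 A2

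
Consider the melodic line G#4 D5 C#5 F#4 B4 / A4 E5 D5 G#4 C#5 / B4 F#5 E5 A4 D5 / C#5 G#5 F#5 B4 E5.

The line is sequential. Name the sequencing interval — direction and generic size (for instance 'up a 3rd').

up a 2nd

Unit = 5 notes; the statements start on G#4, A4, B4, C#5, moving up a 2nd each time.
G#4 to A4 is up a 2nd.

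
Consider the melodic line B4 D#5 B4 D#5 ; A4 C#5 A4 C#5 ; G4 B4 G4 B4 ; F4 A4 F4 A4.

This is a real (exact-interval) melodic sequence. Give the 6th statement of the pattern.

With a 4-note motive the entries are B4, A4, G4, F4, each down a 2nd from the previous.
Continuing the starts: Eb4 → Db4.
Statement 6 starts on Db4 and keeps the same exact contour: Db4 F4 Db4 F4.

Db4 F4 Db4 F4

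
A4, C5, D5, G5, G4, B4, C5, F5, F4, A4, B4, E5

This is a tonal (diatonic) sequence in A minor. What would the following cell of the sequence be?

The 4-note cells begin on A4, G4, F4 — each down a 2nd from the last.
So cell 4 is E4 G4 A4 D5.

E4 G4 A4 D5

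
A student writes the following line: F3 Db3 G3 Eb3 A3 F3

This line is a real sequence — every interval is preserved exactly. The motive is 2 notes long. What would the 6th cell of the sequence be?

Taking 2-note groups, the heads are F3, G3, A3: the pattern moves up a 2nd.
Extending up a 2nd: B3 → C#4 → D#4.
So cell 6 is D#4 B3.

D#4 B3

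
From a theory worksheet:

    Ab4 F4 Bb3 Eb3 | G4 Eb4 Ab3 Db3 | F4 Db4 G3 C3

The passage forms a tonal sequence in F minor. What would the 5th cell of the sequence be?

Unit = 4 notes; the statements start on Ab4, G4, F4, moving down a 2nd each time.
Extending down a 2nd: Eb4 → Db4.
From Db4 the diatonic shape gives Db4 Bb3 Eb3 Ab2.

Db4 Bb3 Eb3 Ab2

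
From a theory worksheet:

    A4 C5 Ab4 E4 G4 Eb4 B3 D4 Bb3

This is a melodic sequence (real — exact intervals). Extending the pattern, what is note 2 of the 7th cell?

The unit is 3 notes. Position-2 pitches of the 3 shown cells: C5, G4, D4.
Each moves down a 4th. Continuing: A3 → E3 → B2 → F#2.

F#2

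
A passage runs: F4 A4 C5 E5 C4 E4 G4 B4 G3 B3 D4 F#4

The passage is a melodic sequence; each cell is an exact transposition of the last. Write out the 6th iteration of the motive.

Unit = 4 notes; the statements start on F4, C4, G3, moving down a 4th each time.
Continuing the starts: D3 → A2 → E2.
Statement 6 starts on E2 and keeps the same exact contour: E2 G#2 B2 D#3.

E2 G#2 B2 D#3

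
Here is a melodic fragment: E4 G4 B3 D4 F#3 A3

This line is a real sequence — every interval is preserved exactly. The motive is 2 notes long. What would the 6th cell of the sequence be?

With a 2-note motive the entries are E4, B3, F#3, each down a 4th from the previous.
Carrying on: C#3 → G#2 → D#2.
Statement 6 starts on D#2 and keeps the same exact contour: D#2 F#2.

D#2 F#2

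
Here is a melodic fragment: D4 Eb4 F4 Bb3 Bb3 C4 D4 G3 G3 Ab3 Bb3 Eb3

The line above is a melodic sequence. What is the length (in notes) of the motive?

4

There are 12 notes; a 4-note unit gives 3 cells:
D4 Eb4 F4 Bb3 | Bb3 C4 D4 G3 | G3 Ab3 Bb3 Eb3
Every group is a transposition down a 3rd of the one before; no shorter unit works.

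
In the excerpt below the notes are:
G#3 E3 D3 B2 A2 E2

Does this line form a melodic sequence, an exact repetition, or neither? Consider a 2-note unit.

Note 2 of cell 3 is E2; if this were a sequence it would be F#2. No unit length gives a consistent transposition pattern.

neither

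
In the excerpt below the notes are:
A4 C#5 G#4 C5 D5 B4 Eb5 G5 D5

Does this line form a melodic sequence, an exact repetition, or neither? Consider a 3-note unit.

neither

Note 2 of cell 2 is D5; if this were a sequence it would be E5. No unit length gives a consistent transposition pattern.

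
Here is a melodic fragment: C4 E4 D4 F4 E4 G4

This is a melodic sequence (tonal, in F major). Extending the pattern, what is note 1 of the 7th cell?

With 2-note cells, note 1 of each statement runs C4, D4, E4.
Carrying that up a 2nd forward: F4 → G4 → A4 → Bb4.

Bb4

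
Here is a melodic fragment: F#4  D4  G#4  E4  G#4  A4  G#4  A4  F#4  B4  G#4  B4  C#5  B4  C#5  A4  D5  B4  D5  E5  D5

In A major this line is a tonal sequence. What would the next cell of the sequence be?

E5 C#5 F#5 D5 F#5 G#5 F#5

Taking 7-note groups, the heads are F#4, A4, C#5: the pattern moves up a 3rd.
Statement 4 starts on E5 and keeps the same diatonic contour: E5 C#5 F#5 D5 F#5 G#5 F#5.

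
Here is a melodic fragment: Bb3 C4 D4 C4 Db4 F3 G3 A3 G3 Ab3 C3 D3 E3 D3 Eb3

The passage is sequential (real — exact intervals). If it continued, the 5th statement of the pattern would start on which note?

D2

The 5-note cells begin on Bb3, F3, C3 — each down a 4th from the last.
Extending the heads down a 4th: G2 → D2.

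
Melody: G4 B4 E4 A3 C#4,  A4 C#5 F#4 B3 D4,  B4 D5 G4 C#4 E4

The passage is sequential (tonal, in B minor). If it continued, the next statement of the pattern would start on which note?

C#5

With a 5-note motive the entries are G4, A4, B4, each up a 2nd from the previous.
The next head, up a 2nd from B4, is C#5.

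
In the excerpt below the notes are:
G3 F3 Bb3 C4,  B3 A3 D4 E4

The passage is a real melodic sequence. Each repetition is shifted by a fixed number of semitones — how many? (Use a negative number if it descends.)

Taking 4-note groups, the heads are G3, B3: the pattern moves up a 3rd.
Counting half-steps from G3 to B3: 4.

4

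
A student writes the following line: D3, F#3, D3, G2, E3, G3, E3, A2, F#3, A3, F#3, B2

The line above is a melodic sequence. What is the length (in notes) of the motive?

There are 12 notes; a 4-note unit gives 3 cells:
D3 F#3 D3 G2 | E3 G3 E3 A2 | F#3 A3 F#3 B2
That's a consistent up a 2nd shift per cell, and no other grouping gives one.

4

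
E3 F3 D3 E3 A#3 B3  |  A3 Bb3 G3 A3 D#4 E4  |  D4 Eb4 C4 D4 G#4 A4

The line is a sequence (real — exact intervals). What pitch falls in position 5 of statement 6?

B5

Grouping in 6s, the 5th note of each cell is A#3, D#4, G#4.
Extending up a 4th: C#5 → F#5 → B5.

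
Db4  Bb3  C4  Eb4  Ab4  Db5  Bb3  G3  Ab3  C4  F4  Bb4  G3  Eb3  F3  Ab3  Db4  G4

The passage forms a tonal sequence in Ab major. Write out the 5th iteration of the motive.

C3 Ab2 Bb2 Db3 G3 C4

Unit = 6 notes; the statements start on Db4, Bb3, G3, moving down a 3rd each time.
Extending down a 3rd: Eb3 → C3.
From C3 the diatonic shape gives C3 Ab2 Bb2 Db3 G3 C4.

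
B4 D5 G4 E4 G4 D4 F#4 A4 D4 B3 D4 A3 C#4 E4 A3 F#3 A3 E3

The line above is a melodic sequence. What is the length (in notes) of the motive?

6

Try groups of 6 (3 cells in 18 notes):
B4 D5 G4 E4 G4 D4 | F#4 A4 D4 B3 D4 A3 | C#4 E4 A3 F#3 A3 E3
That's a consistent down a 4th shift per cell, and no other grouping gives one.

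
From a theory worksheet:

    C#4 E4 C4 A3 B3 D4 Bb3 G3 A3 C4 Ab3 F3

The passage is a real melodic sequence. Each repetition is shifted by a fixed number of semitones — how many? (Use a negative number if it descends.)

-2

Taking 4-note groups, the heads are C#4, B3, A3: the pattern moves down a 2nd.
C#4→B3 is 59 − 61 = -2 semitones.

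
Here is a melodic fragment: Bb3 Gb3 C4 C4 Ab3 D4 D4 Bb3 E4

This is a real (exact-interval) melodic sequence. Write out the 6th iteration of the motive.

G#4 E4 A#4

With a 3-note motive the entries are Bb3, C4, D4, each up a 2nd from the previous.
Continuing the starts: E4 → F#4 → G#4.
Statement 6 starts on G#4 and keeps the same exact contour: G#4 E4 A#4.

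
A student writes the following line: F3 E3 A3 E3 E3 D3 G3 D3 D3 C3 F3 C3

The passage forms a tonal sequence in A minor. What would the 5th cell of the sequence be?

B2 A2 D3 A2

With a 4-note motive the entries are F3, E3, D3, each down a 2nd from the previous.
Extending down a 2nd: C3 → B2.
From B2 the diatonic shape gives B2 A2 D3 A2.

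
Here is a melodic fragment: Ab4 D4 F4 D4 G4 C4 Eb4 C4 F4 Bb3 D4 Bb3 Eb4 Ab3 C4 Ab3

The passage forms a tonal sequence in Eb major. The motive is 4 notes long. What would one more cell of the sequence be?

D4 G3 Bb3 G3

Taking 4-note groups, the heads are Ab4, G4, F4, Eb4: the pattern moves down a 2nd.
So cell 5 is D4 G3 Bb3 G3.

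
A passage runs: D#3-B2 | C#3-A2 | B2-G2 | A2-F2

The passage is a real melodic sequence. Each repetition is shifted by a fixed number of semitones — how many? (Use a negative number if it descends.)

With a 2-note motive the entries are D#3, C#3, B2, A2, each down a 2nd from the previous.
Counting half-steps from D#3 to C#3: -2.

-2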